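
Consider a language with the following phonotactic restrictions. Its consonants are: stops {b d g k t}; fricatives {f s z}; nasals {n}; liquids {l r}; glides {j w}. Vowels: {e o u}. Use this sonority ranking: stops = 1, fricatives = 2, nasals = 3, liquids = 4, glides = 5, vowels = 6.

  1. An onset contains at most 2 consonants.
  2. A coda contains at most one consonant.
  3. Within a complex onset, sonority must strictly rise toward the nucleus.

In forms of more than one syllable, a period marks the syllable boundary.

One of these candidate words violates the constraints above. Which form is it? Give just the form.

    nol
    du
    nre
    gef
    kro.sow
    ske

ske

nol — σ1 onset /n/, coda /l/ ok → permitted
du — σ1 onset /d/, coda /∅/ ok → permitted
nre — σ1 onset /nr/ (3→4 rises), coda /∅/ ok → permitted
gef — σ1 onset /g/, coda /f/ ok → permitted
kro.sow — σ1 onset /kr/ (1→4 rises), coda /∅/ ok; σ2 onset /s/, coda /w/ ok → permitted
ske — violates constraint 3: syllable 1 onset /sk/: /s/ (fricative, 2) → /k/ (stop, 1) does not rise → not permitted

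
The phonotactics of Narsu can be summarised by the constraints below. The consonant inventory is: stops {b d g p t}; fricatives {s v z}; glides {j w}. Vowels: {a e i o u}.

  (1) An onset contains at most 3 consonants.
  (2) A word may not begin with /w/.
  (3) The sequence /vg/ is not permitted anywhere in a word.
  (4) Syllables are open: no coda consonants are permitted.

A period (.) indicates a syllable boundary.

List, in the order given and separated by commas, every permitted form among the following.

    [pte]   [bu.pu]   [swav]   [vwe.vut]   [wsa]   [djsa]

[pte] — σ1 onset /pt/ (2C), coda /∅/ ok → permitted
[bu.pu] — σ1 onset /b/, coda /∅/ ok; σ2 onset /p/, coda /∅/ ok → permitted
[swav] — violates constraint 4: syllable 1 coda /v/ has 1 consonant (> 0) → not permitted
[vwe.vut] — violates constraint 4: syllable 2 coda /t/ has 1 consonant (> 0) → not permitted
[wsa] — violates constraint 2: word begins with /w/ → not permitted
[djsa] — σ1 onset /djs/ (3C), coda /∅/ ok → permitted

[pte], [bu.pu], [djsa]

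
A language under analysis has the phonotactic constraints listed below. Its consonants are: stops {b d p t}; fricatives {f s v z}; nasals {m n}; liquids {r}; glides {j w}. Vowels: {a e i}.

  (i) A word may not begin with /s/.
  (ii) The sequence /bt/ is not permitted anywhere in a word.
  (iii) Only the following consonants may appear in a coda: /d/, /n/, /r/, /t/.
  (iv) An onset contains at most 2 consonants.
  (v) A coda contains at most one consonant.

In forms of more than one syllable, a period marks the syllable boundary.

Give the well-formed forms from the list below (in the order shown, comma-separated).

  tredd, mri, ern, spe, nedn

mri

tredd — violates constraint (v): syllable 1 coda /dd/ has 2 consonants (> 1) → ill-formed
mri — σ1 onset /mr/ (2C), coda /∅/ ok → well-formed
ern — violates constraint (v): syllable 1 coda /rn/ has 2 consonants (> 1) → ill-formed
spe — violates constraint (i): word begins with /s/ → ill-formed
nedn — violates constraint (v): syllable 1 coda /dn/ has 2 consonants (> 1) → ill-formed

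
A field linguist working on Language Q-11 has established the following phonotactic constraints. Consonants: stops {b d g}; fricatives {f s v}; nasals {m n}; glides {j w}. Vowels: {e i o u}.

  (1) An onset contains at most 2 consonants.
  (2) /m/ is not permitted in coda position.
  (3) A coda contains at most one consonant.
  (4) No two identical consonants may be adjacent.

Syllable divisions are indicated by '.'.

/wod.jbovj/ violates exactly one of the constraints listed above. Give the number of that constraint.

/wod.jbovj/: syllable 2 coda /vj/ has 2 consonants (> 1).
This is a violation of constraint 3: "A coda contains at most one consonant."
The remaining constraints (1, 2, 4) are satisfied.

3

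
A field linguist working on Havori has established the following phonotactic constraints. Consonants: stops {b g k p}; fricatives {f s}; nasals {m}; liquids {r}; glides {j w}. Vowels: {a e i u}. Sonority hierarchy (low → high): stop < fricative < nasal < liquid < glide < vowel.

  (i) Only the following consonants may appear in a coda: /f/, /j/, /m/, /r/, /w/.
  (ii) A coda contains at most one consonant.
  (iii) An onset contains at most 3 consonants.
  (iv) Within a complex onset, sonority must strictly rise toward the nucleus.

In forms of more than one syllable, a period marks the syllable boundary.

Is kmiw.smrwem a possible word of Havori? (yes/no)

no

kmiw.smrwem — violates constraint (iii): syllable 2 onset /smrw/ has 4 consonants (> 3) → ill-formed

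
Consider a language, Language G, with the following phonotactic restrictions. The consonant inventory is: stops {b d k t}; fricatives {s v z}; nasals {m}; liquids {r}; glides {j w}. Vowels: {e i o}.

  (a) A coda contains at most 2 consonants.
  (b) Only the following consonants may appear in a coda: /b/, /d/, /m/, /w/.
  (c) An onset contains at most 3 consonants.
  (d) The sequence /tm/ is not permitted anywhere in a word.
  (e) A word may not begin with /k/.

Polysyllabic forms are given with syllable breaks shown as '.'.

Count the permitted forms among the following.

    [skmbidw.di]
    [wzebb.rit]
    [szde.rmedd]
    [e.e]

[skmbidw.di] — violates constraint (c): syllable 1 onset /skmb/ has 4 consonants (> 3) → not permitted
[wzebb.rit] — violates constraint (b): syllable 2 coda contains /t/, which is not a licensed coda consonant → not permitted
[szde.rmedd] — σ1 onset /szd/ (3C), coda /∅/ ok; σ2 onset /rm/ (2C), coda /dd/ (2C) ok → permitted
[e.e] — σ1 onset /∅/, coda /∅/ ok; σ2 onset /∅/, coda /∅/ ok → permitted
Permitted: [szde.rmedd], [e.e] → 2.

2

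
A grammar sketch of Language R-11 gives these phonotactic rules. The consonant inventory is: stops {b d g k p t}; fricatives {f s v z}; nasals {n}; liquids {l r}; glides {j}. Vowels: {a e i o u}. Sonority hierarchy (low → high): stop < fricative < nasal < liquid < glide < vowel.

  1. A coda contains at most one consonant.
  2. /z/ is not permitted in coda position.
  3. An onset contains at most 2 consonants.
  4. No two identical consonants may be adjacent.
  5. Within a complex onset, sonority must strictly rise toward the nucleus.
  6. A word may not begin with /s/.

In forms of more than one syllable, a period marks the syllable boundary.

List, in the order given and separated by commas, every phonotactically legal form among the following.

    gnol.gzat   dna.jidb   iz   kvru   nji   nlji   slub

gnol.gzat — σ1 onset /gn/ (1→3 rises), coda /l/ ok; σ2 onset /gz/ (1→2 rises), coda /t/ ok → phonotactically legal
dna.jidb — violates constraint 1: syllable 2 coda /db/ has 2 consonants (> 1) → phonotactically illegal
iz — violates constraint 2: syllable 1 coda contains /z/ → phonotactically illegal
kvru — violates constraint 3: syllable 1 onset /kvr/ has 3 consonants (> 2) → phonotactically illegal
nji — σ1 onset /nj/ (3→5 rises), coda /∅/ ok → phonotactically legal
nlji — violates constraint 3: syllable 1 onset /nlj/ has 3 consonants (> 2) → phonotactically illegal
slub — violates constraint 6: word begins with /s/ → phonotactically illegal

gnol.gzat, nji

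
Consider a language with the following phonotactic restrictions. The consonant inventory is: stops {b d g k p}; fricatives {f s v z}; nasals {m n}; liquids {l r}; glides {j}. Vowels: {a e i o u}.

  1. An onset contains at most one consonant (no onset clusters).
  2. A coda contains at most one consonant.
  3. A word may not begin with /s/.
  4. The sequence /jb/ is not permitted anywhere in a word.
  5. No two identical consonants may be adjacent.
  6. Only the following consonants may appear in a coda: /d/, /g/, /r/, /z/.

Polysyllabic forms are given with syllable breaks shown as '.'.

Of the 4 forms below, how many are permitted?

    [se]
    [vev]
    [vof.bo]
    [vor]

[se] — violates constraint 3: word begins with /s/ → not permitted
[vev] — violates constraint 6: syllable 1 coda contains /v/, which is not a licensed coda consonant → not permitted
[vof.bo] — violates constraint 6: syllable 1 coda contains /f/, which is not a licensed coda consonant → not permitted
[vor] — σ1 onset /v/, coda /r/ ok → permitted
Permitted: [vor] → 1.

1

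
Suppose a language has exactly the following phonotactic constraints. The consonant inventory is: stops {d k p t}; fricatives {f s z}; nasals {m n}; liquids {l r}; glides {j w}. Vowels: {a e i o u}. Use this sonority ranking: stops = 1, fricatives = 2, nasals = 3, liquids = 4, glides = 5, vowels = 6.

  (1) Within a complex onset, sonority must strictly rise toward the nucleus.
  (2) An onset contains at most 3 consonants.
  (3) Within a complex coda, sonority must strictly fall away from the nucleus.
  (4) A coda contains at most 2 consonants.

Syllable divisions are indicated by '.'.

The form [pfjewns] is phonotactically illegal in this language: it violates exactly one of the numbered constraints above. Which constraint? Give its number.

[pfjewns]: syllable 1 coda /wns/ has 3 consonants (> 2).
This is a violation of constraint 4: "A coda contains at most 2 consonants."
The remaining constraints (1, 2, 3) are satisfied.

4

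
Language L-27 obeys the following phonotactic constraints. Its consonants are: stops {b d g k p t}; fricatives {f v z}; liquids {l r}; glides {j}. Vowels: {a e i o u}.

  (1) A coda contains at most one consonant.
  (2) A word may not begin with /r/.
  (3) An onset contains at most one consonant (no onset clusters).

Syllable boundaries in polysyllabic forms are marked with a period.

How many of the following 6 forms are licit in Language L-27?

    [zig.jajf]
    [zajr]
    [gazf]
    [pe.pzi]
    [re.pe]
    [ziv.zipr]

[zig.jajf] — violates constraint 1: syllable 2 coda /jf/ has 2 consonants (> 1) → illicit
[zajr] — violates constraint 1: syllable 1 coda /jr/ has 2 consonants (> 1) → illicit
[gazf] — violates constraint 1: syllable 1 coda /zf/ has 2 consonants (> 1) → illicit
[pe.pzi] — violates constraint 3: syllable 2 onset /pz/ has 2 consonants (> 1) → illicit
[re.pe] — violates constraint 2: word begins with /r/ → illicit
[ziv.zipr] — violates constraint 1: syllable 2 coda /pr/ has 2 consonants (> 1) → illicit
No form is licit → 0.

0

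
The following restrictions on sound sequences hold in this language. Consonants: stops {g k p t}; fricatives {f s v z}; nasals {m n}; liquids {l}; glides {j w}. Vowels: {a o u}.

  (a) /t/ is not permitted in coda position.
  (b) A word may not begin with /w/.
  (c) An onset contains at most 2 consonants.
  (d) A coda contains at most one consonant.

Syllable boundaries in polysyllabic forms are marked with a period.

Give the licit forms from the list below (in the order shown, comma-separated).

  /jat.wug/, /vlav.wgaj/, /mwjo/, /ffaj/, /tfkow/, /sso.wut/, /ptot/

/vlav.wgaj/, /ffaj/

/jat.wug/ — violates constraint (a): syllable 1 coda contains /t/ → illicit
/vlav.wgaj/ — σ1 onset /vl/ (2C), coda /v/ ok; σ2 onset /wg/ (2C), coda /j/ ok → licit
/mwjo/ — violates constraint (c): syllable 1 onset /mwj/ has 3 consonants (> 2) → illicit
/ffaj/ — σ1 onset /ff/ (2C), coda /j/ ok → licit
/tfkow/ — violates constraint (c): syllable 1 onset /tfk/ has 3 consonants (> 2) → illicit
/sso.wut/ — violates constraint (a): syllable 2 coda contains /t/ → illicit
/ptot/ — violates constraint (a): syllable 1 coda contains /t/ → illicit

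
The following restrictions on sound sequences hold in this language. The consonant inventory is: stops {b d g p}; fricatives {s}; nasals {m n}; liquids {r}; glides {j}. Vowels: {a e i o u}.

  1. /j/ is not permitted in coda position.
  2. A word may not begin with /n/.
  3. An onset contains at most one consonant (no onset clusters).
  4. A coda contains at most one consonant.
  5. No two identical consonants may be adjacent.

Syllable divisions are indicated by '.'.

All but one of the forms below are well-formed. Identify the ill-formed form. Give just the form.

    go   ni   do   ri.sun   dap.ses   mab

go — σ1 onset /g/, coda /∅/ ok → well-formed
ni — violates constraint 2: word begins with /n/ → ill-formed
do — σ1 onset /d/, coda /∅/ ok → well-formed
ri.sun — σ1 onset /r/, coda /∅/ ok; σ2 onset /s/, coda /n/ ok → well-formed
dap.ses — σ1 onset /d/, coda /p/ ok; σ2 onset /s/, coda /s/ ok → well-formed
mab — σ1 onset /m/, coda /b/ ok → well-formed

ni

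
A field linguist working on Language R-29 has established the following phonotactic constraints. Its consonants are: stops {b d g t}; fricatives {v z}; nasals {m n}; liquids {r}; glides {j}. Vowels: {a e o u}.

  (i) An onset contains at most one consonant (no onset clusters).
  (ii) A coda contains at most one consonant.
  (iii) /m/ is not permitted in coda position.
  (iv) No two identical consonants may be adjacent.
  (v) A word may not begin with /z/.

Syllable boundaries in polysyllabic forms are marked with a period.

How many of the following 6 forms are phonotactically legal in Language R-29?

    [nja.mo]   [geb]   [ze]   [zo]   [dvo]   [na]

2

[nja.mo] — violates constraint (i): syllable 1 onset /nj/ has 2 consonants (> 1) → phonotactically illegal
[geb] — σ1 onset /g/, coda /b/ ok → phonotactically legal
[ze] — violates constraint (v): word begins with /z/ → phonotactically illegal
[zo] — violates constraint (v): word begins with /z/ → phonotactically illegal
[dvo] — violates constraint (i): syllable 1 onset /dv/ has 2 consonants (> 1) → phonotactically illegal
[na] — σ1 onset /n/, coda /∅/ ok → phonotactically legal
Phonotactically legal: [geb], [na] → 2.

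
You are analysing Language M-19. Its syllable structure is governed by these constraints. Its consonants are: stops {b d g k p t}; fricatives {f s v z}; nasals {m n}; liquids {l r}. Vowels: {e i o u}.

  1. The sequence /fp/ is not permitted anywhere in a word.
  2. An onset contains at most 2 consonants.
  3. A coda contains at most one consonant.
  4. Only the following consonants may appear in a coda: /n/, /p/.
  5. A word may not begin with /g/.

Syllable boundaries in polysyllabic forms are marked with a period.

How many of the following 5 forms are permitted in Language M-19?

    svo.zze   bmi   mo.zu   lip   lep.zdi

svo.zze — σ1 onset /sv/ (2C), coda /∅/ ok; σ2 onset /zz/ (2C), coda /∅/ ok → permitted
bmi — σ1 onset /bm/ (2C), coda /∅/ ok → permitted
mo.zu — σ1 onset /m/, coda /∅/ ok; σ2 onset /z/, coda /∅/ ok → permitted
lip — σ1 onset /l/, coda /p/ ok → permitted
lep.zdi — σ1 onset /l/, coda /p/ ok; σ2 onset /zd/ (2C), coda /∅/ ok → permitted
Permitted: svo.zze, bmi, mo.zu, lip, lep.zdi → 5.

5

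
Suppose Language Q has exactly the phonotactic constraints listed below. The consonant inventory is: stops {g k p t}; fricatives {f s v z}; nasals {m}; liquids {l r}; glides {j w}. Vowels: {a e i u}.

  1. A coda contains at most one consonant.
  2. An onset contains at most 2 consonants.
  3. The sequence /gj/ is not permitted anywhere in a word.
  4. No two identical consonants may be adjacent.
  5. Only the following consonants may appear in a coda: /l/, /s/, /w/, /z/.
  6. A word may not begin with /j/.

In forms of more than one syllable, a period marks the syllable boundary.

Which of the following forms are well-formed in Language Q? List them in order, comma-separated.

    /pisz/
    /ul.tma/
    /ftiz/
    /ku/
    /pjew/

/ul.tma/, /ftiz/, /ku/, /pjew/

/pisz/ — violates constraint 1: syllable 1 coda /sz/ has 2 consonants (> 1) → ill-formed
/ul.tma/ — σ1 onset /∅/, coda /l/ ok; σ2 onset /tm/ (2C), coda /∅/ ok → well-formed
/ftiz/ — σ1 onset /ft/ (2C), coda /z/ ok → well-formed
/ku/ — σ1 onset /k/, coda /∅/ ok → well-formed
/pjew/ — σ1 onset /pj/ (2C), coda /w/ ok → well-formed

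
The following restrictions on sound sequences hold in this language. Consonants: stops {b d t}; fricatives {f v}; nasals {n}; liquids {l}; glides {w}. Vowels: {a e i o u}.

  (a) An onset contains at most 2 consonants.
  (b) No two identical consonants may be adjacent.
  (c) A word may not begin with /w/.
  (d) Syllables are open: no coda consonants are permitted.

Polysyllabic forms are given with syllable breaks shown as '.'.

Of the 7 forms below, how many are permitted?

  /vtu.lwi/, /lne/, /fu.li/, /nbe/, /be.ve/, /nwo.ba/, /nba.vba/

7

/vtu.lwi/ — σ1 onset /vt/ (2C), coda /∅/ ok; σ2 onset /lw/ (2C), coda /∅/ ok → permitted
/lne/ — σ1 onset /ln/ (2C), coda /∅/ ok → permitted
/fu.li/ — σ1 onset /f/, coda /∅/ ok; σ2 onset /l/, coda /∅/ ok → permitted
/nbe/ — σ1 onset /nb/ (2C), coda /∅/ ok → permitted
/be.ve/ — σ1 onset /b/, coda /∅/ ok; σ2 onset /v/, coda /∅/ ok → permitted
/nwo.ba/ — σ1 onset /nw/ (2C), coda /∅/ ok; σ2 onset /b/, coda /∅/ ok → permitted
/nba.vba/ — σ1 onset /nb/ (2C), coda /∅/ ok; σ2 onset /vb/ (2C), coda /∅/ ok → permitted
Permitted: /vtu.lwi/, /lne/, /fu.li/, /nbe/, /be.ve/, /nwo.ba/, /nba.vba/ → 7.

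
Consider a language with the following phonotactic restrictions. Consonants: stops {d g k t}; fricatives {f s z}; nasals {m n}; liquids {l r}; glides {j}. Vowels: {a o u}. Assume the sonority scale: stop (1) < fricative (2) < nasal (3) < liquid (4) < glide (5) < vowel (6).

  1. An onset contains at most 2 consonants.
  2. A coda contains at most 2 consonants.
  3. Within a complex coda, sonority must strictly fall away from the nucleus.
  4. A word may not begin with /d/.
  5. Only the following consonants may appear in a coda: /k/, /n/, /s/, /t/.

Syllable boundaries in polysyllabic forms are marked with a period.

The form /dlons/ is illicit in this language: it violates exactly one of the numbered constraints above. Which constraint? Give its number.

4

/dlons/: word begins with /d/.
This is a violation of constraint 4: "A word may not begin with /d/."
The remaining constraints (1, 2, 3, 5) are satisfied.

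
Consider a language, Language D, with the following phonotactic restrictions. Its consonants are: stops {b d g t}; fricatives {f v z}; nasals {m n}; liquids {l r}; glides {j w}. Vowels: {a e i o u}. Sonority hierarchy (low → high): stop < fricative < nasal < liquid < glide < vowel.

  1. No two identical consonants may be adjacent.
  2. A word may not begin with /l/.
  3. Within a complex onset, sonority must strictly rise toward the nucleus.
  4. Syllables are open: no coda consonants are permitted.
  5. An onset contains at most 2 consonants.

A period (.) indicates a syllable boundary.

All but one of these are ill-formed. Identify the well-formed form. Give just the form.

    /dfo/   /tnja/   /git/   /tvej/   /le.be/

/dfo/ — σ1 onset /df/ (1→2 rises), coda /∅/ ok → well-formed
/tnja/ — violates constraint 5: syllable 1 onset /tnj/ has 3 consonants (> 2) → ill-formed
/git/ — violates constraint 4: syllable 1 coda /t/ has 1 consonant (> 0) → ill-formed
/tvej/ — violates constraint 4: syllable 1 coda /j/ has 1 consonant (> 0) → ill-formed
/le.be/ — violates constraint 2: word begins with /l/ → ill-formed

/dfo/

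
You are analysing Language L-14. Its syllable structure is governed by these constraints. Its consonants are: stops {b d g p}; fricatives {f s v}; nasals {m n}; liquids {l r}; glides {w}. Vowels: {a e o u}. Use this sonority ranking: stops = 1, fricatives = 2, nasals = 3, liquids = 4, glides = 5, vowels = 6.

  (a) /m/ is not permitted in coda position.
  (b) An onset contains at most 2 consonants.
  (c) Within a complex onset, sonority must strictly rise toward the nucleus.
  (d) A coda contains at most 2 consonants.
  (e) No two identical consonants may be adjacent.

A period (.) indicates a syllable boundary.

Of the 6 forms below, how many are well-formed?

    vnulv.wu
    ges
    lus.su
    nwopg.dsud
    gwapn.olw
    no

vnulv.wu — σ1 onset /vn/ (2→3 rises), coda /lv/ (2C) ok; σ2 onset /w/, coda /∅/ ok → well-formed
ges — σ1 onset /g/, coda /s/ ok → well-formed
lus.su — violates constraint (e): adjacent identical consonants /ss/ → ill-formed
nwopg.dsud — σ1 onset /nw/ (3→5 rises), coda /pg/ (2C) ok; σ2 onset /ds/ (1→2 rises), coda /d/ ok → well-formed
gwapn.olw — σ1 onset /gw/ (1→5 rises), coda /pn/ (2C) ok; σ2 onset /∅/, coda /lw/ (2C) ok → well-formed
no — σ1 onset /n/, coda /∅/ ok → well-formed
Well-formed: vnulv.wu, ges, nwopg.dsud, gwapn.olw, no → 5.

5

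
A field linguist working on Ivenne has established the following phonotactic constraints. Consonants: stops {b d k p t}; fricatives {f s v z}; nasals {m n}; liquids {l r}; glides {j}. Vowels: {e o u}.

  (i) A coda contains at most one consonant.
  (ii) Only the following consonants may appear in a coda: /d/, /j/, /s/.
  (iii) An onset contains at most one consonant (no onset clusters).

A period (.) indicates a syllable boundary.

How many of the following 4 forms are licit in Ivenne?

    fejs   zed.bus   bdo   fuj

fejs — violates constraint (i): syllable 1 coda /js/ has 2 consonants (> 1) → illicit
zed.bus — σ1 onset /z/, coda /d/ ok; σ2 onset /b/, coda /s/ ok → licit
bdo — violates constraint (iii): syllable 1 onset /bd/ has 2 consonants (> 1) → illicit
fuj — σ1 onset /f/, coda /j/ ok → licit
Licit: zed.bus, fuj → 2.

2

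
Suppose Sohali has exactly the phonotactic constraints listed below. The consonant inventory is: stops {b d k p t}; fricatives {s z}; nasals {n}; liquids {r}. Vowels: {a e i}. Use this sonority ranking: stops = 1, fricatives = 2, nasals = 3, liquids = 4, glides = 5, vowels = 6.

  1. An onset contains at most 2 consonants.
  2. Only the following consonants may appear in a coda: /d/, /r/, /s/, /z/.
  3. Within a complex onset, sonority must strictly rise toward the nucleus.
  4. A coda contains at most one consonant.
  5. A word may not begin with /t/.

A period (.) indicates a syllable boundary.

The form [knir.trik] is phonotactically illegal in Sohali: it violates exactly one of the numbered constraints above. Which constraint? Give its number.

2

[knir.trik]: syllable 2 coda contains /k/, which is not a licensed coda consonant.
This is a violation of constraint 2: "Only the following consonants may appear in a coda: /d/, /r/, /s/, /z/."
The remaining constraints (1, 3, 4, 5) are satisfied.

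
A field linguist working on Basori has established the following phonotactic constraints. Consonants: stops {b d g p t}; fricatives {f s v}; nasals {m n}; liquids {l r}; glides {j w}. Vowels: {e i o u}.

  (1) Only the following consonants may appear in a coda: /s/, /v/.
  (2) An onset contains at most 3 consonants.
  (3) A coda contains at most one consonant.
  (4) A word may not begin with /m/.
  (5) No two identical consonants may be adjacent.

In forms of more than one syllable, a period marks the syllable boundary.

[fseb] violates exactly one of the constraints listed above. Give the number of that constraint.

[fseb]: syllable 1 coda contains /b/, which is not a licensed coda consonant.
This is a violation of constraint 1: "Only the following consonants may appear in a coda: /s/, /v/."
The remaining constraints (2, 3, 4, 5) are satisfied.

1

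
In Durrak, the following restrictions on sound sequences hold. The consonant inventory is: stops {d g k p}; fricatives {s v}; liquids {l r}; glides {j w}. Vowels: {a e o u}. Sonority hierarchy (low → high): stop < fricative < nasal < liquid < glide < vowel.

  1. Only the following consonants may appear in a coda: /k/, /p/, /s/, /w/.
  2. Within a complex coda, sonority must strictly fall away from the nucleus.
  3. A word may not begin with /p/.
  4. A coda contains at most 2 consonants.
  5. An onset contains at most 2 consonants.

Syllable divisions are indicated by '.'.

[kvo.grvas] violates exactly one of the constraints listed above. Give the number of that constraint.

5

[kvo.grvas]: syllable 2 onset /grv/ has 3 consonants (> 2).
This is a violation of constraint 5: "An onset contains at most 2 consonants."
The remaining constraints (1, 2, 3, 4) are satisfied.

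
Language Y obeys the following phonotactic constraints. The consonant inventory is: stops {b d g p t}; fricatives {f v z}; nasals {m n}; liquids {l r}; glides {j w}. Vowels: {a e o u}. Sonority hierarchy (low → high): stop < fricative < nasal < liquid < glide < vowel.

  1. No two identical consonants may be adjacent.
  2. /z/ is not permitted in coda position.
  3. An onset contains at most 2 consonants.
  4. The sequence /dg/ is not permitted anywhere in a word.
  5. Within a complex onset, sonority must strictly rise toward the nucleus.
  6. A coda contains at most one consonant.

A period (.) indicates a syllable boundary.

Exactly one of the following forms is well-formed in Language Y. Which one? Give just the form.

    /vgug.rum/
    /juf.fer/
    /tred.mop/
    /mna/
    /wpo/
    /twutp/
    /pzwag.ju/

/vgug.rum/ — violates constraint 5: syllable 1 onset /vg/: /v/ (fricative, 2) → /g/ (stop, 1) does not rise → ill-formed
/juf.fer/ — violates constraint 1: adjacent identical consonants /ff/ → ill-formed
/tred.mop/ — σ1 onset /tr/ (1→4 rises), coda /d/ ok; σ2 onset /m/, coda /p/ ok → well-formed
/mna/ — violates constraint 5: syllable 1 onset /mn/: /m/ (nasal, 3) → /n/ (nasal, 3) does not rise → ill-formed
/wpo/ — violates constraint 5: syllable 1 onset /wp/: /w/ (glide, 5) → /p/ (stop, 1) does not rise → ill-formed
/twutp/ — violates constraint 6: syllable 1 coda /tp/ has 2 consonants (> 1) → ill-formed
/pzwag.ju/ — violates constraint 3: syllable 1 onset /pzw/ has 3 consonants (> 2) → ill-formed

/tred.mop/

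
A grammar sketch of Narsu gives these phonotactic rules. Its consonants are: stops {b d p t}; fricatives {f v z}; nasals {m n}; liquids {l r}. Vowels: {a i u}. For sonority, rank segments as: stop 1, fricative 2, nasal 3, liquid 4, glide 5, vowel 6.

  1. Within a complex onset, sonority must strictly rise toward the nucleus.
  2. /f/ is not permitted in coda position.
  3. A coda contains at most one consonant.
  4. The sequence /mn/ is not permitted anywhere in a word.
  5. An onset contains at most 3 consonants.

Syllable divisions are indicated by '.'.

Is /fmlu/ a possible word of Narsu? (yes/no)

/fmlu/ — σ1 onset /fml/ (2→3→4 rises), coda /∅/ ok → phonotactically legal

yes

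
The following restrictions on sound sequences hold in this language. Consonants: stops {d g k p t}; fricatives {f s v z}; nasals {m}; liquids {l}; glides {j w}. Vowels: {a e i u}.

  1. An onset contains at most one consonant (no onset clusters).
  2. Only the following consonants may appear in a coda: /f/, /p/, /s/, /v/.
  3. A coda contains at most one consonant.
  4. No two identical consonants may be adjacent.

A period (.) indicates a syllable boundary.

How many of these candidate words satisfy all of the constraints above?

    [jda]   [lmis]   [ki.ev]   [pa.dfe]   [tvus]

[jda] — violates constraint 1: syllable 1 onset /jd/ has 2 consonants (> 1) → phonotactically illegal
[lmis] — violates constraint 1: syllable 1 onset /lm/ has 2 consonants (> 1) → phonotactically illegal
[ki.ev] — σ1 onset /k/, coda /∅/ ok; σ2 onset /∅/, coda /v/ ok → phonotactically legal
[pa.dfe] — violates constraint 1: syllable 2 onset /df/ has 2 consonants (> 1) → phonotactically illegal
[tvus] — violates constraint 1: syllable 1 onset /tv/ has 2 consonants (> 1) → phonotactically illegal
Phonotactically legal: [ki.ev] → 1.

1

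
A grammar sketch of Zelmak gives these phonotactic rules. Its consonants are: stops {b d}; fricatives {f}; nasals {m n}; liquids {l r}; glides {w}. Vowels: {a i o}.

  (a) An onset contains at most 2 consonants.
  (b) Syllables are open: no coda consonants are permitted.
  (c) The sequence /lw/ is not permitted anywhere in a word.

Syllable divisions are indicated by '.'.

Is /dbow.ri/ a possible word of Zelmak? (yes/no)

no

/dbow.ri/ — violates constraint (b): syllable 1 coda /w/ has 1 consonant (> 0) → illicit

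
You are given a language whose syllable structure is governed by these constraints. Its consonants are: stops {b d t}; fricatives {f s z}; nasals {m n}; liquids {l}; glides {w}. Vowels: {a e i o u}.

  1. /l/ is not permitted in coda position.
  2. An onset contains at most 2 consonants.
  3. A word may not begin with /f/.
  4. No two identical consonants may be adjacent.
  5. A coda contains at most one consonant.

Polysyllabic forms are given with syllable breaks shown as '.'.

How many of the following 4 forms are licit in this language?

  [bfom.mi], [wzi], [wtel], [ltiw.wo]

[bfom.mi] — violates constraint 4: adjacent identical consonants /mm/ → illicit
[wzi] — σ1 onset /wz/ (2C), coda /∅/ ok → licit
[wtel] — violates constraint 1: syllable 1 coda contains /l/ → illicit
[ltiw.wo] — violates constraint 4: adjacent identical consonants /ww/ → illicit
Licit: [wzi] → 1.

1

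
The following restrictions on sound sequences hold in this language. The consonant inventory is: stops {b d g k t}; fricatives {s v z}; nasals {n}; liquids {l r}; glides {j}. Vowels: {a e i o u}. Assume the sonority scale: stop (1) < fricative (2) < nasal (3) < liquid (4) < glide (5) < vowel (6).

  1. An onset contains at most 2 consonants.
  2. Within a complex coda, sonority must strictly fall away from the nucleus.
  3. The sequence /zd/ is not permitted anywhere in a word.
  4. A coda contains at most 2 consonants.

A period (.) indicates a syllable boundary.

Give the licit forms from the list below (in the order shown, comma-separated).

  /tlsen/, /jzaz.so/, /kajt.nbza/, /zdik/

/jzaz.so/

/tlsen/ — violates constraint 1: syllable 1 onset /tls/ has 3 consonants (> 2) → illicit
/jzaz.so/ — σ1 onset /jz/ (2C), coda /z/ ok; σ2 onset /s/, coda /∅/ ok → licit
/kajt.nbza/ — violates constraint 1: syllable 2 onset /nbz/ has 3 consonants (> 2) → illicit
/zdik/ — violates constraint 3: contains banned sequence /zd/ → illicit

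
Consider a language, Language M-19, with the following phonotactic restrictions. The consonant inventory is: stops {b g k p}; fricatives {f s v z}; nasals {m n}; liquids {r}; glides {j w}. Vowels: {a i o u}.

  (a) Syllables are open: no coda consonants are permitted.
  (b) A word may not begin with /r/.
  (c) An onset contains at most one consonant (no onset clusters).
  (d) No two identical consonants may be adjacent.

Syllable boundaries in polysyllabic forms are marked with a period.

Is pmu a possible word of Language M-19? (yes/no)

no

pmu — violates constraint (c): syllable 1 onset /pm/ has 2 consonants (> 1) → not permitted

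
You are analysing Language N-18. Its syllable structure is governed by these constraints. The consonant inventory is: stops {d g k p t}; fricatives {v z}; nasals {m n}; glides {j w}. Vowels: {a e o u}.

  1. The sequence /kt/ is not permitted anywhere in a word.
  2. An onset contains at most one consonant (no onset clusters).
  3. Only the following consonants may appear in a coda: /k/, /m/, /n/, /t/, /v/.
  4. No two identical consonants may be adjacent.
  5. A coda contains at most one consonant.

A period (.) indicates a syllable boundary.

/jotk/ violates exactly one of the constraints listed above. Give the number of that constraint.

5

/jotk/: syllable 1 coda /tk/ has 2 consonants (> 1).
This is a violation of constraint 5: "A coda contains at most one consonant."
The remaining constraints (1, 2, 3, 4) are satisfied.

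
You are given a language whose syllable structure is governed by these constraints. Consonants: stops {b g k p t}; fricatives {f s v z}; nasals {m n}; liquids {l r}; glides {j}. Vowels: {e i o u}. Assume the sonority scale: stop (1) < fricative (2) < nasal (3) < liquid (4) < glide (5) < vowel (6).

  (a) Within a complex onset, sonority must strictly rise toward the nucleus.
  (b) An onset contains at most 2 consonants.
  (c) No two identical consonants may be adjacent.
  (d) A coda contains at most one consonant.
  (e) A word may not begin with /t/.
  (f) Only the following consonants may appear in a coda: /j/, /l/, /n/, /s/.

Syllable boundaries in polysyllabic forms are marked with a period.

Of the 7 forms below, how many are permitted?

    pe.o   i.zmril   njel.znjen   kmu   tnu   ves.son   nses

2

pe.o — σ1 onset /p/, coda /∅/ ok; σ2 onset /∅/, coda /∅/ ok → permitted
i.zmril — violates constraint (b): syllable 2 onset /zmr/ has 3 consonants (> 2) → not permitted
njel.znjen — violates constraint (b): syllable 2 onset /znj/ has 3 consonants (> 2) → not permitted
kmu — σ1 onset /km/ (1→3 rises), coda /∅/ ok → permitted
tnu — violates constraint (e): word begins with /t/ → not permitted
ves.son — violates constraint (c): adjacent identical consonants /ss/ → not permitted
nses — violates constraint (a): syllable 1 onset /ns/: /n/ (nasal, 3) → /s/ (fricative, 2) does not rise → not permitted
Permitted: pe.o, kmu → 2.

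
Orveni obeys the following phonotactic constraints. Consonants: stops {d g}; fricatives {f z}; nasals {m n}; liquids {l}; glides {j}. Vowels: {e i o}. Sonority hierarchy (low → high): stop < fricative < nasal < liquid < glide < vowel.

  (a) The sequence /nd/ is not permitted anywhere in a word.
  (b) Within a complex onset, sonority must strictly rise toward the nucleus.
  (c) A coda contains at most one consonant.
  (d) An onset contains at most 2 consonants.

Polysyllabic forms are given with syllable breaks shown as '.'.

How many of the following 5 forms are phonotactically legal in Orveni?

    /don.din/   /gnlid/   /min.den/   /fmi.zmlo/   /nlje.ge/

/don.din/ — violates constraint (a): contains banned sequence /nd/ → phonotactically illegal
/gnlid/ — violates constraint (d): syllable 1 onset /gnl/ has 3 consonants (> 2) → phonotactically illegal
/min.den/ — violates constraint (a): contains banned sequence /nd/ → phonotactically illegal
/fmi.zmlo/ — violates constraint (d): syllable 2 onset /zml/ has 3 consonants (> 2) → phonotactically illegal
/nlje.ge/ — violates constraint (d): syllable 1 onset /nlj/ has 3 consonants (> 2) → phonotactically illegal
No form is phonotactically legal → 0.

0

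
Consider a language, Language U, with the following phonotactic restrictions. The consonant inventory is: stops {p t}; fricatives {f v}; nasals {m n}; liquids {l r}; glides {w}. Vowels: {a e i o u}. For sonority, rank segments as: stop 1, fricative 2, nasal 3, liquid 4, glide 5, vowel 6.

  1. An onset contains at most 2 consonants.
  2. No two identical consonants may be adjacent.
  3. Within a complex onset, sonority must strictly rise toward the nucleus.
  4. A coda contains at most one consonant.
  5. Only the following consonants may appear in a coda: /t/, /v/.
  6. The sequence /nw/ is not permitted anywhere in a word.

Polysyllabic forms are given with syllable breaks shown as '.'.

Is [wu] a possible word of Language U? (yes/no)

yes

[wu] — σ1 onset /w/, coda /∅/ ok → phonotactically legal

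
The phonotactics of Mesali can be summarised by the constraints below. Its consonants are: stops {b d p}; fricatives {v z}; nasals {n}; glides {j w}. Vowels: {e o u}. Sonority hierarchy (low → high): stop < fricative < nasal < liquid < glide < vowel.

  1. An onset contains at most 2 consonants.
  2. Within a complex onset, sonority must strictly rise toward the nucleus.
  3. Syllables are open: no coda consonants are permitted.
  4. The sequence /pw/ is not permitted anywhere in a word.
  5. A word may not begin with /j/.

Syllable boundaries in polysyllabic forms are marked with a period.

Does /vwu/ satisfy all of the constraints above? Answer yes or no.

yes

/vwu/ — σ1 onset /vw/ (2→5 rises), coda /∅/ ok → well-formed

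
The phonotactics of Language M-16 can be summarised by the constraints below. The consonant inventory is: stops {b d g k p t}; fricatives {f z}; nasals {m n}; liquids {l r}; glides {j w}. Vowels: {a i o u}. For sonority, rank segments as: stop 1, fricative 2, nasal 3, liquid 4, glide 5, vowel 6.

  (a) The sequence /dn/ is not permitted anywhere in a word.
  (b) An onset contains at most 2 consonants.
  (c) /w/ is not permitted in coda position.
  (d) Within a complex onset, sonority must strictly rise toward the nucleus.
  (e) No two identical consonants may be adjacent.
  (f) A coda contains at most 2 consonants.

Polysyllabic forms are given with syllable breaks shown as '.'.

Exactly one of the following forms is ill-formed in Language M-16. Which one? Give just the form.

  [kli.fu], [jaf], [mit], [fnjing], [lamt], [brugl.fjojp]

[fnjing]

[kli.fu] — σ1 onset /kl/ (1→4 rises), coda /∅/ ok; σ2 onset /f/, coda /∅/ ok → well-formed
[jaf] — σ1 onset /j/, coda /f/ ok → well-formed
[mit] — σ1 onset /m/, coda /t/ ok → well-formed
[fnjing] — violates constraint (b): syllable 1 onset /fnj/ has 3 consonants (> 2) → ill-formed
[lamt] — σ1 onset /l/, coda /mt/ (2C) ok → well-formed
[brugl.fjojp] — σ1 onset /br/ (1→4 rises), coda /gl/ (2C) ok; σ2 onset /fj/ (2→5 rises), coda /jp/ (2C) ok → well-formed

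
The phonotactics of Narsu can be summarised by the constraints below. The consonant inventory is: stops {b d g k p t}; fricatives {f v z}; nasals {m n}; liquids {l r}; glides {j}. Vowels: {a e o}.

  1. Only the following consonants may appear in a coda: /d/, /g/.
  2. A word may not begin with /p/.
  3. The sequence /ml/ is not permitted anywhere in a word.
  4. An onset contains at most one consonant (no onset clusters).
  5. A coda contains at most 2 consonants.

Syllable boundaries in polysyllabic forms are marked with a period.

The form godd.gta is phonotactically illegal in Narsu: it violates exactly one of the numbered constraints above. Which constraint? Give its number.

4

godd.gta: syllable 2 onset /gt/ has 2 consonants (> 1).
This is a violation of constraint 4: "An onset contains at most one consonant (no onset clusters)."
The remaining constraints (1, 2, 3, 5) are satisfied.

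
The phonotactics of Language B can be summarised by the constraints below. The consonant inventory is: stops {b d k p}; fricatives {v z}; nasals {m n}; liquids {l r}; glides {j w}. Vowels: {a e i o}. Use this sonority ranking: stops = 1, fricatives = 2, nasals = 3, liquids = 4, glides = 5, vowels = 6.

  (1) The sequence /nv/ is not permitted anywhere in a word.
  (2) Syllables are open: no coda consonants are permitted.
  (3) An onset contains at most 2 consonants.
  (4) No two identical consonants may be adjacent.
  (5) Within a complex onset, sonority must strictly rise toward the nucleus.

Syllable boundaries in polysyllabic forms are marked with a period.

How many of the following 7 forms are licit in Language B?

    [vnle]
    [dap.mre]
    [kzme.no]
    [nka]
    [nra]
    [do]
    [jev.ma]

2

[vnle] — violates constraint 3: syllable 1 onset /vnl/ has 3 consonants (> 2) → illicit
[dap.mre] — violates constraint 2: syllable 1 coda /p/ has 1 consonant (> 0) → illicit
[kzme.no] — violates constraint 3: syllable 1 onset /kzm/ has 3 consonants (> 2) → illicit
[nka] — violates constraint 5: syllable 1 onset /nk/: /n/ (nasal, 3) → /k/ (stop, 1) does not rise → illicit
[nra] — σ1 onset /nr/ (3→4 rises), coda /∅/ ok → licit
[do] — σ1 onset /d/, coda /∅/ ok → licit
[jev.ma] — violates constraint 2: syllable 1 coda /v/ has 1 consonant (> 0) → illicit
Licit: [nra], [do] → 2.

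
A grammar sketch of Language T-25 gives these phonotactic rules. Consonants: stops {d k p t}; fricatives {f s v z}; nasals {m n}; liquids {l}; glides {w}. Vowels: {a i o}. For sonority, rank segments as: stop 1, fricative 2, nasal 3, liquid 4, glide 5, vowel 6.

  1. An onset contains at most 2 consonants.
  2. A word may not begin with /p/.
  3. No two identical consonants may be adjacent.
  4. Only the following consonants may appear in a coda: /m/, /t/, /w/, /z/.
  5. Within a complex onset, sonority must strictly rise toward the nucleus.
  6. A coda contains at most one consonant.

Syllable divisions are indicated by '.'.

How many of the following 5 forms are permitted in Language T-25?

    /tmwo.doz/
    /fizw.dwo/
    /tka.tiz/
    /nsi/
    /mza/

0

/tmwo.doz/ — violates constraint 1: syllable 1 onset /tmw/ has 3 consonants (> 2) → not permitted
/fizw.dwo/ — violates constraint 6: syllable 1 coda /zw/ has 2 consonants (> 1) → not permitted
/tka.tiz/ — violates constraint 5: syllable 1 onset /tk/: /t/ (stop, 1) → /k/ (stop, 1) does not rise → not permitted
/nsi/ — violates constraint 5: syllable 1 onset /ns/: /n/ (nasal, 3) → /s/ (fricative, 2) does not rise → not permitted
/mza/ — violates constraint 5: syllable 1 onset /mz/: /m/ (nasal, 3) → /z/ (fricative, 2) does not rise → not permitted
No form is permitted → 0.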